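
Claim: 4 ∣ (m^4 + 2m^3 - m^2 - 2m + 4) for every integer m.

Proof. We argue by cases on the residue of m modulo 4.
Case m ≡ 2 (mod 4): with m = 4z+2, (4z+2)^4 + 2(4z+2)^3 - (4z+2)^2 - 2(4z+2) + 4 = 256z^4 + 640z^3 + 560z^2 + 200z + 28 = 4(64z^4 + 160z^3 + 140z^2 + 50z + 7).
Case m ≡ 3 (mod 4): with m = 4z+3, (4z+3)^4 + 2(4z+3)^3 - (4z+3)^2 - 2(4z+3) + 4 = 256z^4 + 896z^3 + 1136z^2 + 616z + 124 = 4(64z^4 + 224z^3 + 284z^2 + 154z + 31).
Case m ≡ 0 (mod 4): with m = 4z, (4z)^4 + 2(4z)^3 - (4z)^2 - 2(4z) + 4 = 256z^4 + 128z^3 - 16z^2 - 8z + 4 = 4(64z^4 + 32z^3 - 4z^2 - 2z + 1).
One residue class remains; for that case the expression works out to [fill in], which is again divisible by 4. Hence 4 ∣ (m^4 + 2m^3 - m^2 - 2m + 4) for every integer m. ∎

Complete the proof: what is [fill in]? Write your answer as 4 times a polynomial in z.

Only m ≡ 1 (mod 4) is unaccounted for. Put m = 4z+1:
(4z+1)^4 + 2(4z+1)^3 - (4z+1)^2 - 2(4z+1) + 4 expands to 256z^4 + 384z^3 + 176z^2 + 24z + 4,
and factoring out 4 leaves 4(64z^4 + 96z^3 + 44z^2 + 6z + 1).

4(64z^4 + 96z^3 + 44z^2 + 6z + 1)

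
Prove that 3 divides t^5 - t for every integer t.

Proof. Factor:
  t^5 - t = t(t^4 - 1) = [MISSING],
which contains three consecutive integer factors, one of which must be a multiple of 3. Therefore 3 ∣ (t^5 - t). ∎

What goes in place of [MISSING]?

t^4 - 1 = (t^2 - 1)(t^2 + 1), and t^2 - 1 = (t-1)(t+1).
So t(t^4 - 1) = (t - 1)t(t + 1)(t^2 + 1).

(t - 1)t(t + 1)(t^2 + 1)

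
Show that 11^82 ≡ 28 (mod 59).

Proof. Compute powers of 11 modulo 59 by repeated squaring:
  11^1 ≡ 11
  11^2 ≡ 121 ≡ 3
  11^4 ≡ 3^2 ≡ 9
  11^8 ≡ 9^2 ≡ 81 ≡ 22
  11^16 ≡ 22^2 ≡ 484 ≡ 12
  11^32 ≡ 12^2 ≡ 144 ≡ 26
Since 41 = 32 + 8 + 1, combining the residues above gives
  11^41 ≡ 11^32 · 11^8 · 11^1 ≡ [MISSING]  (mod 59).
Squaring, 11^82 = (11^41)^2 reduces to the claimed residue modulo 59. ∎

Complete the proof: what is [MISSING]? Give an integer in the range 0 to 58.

Multiply the listed residues: 26 · 22 · 11 = 572 → 6292.
Reducing modulo 59: 6292 = 106·59 + 38, so 11^41 ≡ 38.

38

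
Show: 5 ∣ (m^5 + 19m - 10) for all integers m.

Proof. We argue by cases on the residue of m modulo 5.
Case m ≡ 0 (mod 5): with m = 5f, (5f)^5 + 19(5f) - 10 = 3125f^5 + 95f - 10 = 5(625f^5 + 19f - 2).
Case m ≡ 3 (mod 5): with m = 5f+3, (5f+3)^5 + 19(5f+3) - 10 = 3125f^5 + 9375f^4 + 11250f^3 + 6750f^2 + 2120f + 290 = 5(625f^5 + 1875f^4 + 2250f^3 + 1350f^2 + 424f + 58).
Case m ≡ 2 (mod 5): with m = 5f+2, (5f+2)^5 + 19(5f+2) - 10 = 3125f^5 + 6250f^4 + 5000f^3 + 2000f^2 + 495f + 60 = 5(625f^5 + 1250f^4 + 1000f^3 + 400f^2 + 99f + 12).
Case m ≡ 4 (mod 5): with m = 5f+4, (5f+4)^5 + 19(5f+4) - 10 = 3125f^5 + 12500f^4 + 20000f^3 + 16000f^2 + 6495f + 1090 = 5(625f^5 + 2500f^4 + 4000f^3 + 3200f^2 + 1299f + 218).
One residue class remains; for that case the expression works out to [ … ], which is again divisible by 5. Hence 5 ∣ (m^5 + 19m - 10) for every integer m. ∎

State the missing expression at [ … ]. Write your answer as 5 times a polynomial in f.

5(625f^5 + 625f^4 + 250f^3 + 50f^2 + 24f + 2)

Only m ≡ 1 (mod 5) is unaccounted for. Put m = 5f+1:
(5f+1)^5 + 19(5f+1) - 10 expands to 3125f^5 + 3125f^4 + 1250f^3 + 250f^2 + 120f + 10,
and factoring out 5 leaves 5(625f^5 + 625f^4 + 250f^3 + 50f^2 + 24f + 2).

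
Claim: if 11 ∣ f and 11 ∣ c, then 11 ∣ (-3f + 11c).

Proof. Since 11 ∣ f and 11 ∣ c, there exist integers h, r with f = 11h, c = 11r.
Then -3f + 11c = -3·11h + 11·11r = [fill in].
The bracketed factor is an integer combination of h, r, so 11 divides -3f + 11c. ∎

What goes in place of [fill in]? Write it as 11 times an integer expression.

Each term has a factor of 11: -3·11h + 11·11r = 11·(-3h + 11r).
Since -3h + 11r is an integer, 11 ∣ (-3f + 11c).

11(-3h + 11r)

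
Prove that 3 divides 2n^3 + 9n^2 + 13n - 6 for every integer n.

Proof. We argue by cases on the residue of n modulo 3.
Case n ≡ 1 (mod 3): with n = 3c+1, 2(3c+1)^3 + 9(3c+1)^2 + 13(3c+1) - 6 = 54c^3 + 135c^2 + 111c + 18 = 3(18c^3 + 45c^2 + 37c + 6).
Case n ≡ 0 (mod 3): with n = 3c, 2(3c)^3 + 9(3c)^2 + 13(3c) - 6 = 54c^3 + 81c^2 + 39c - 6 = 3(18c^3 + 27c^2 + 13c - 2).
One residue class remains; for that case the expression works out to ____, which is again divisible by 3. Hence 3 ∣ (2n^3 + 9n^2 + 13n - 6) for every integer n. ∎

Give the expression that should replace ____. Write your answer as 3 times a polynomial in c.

3(18c^3 + 63c^2 + 73c + 24)

Only n ≡ 2 (mod 3) is unaccounted for. Put n = 3c+2:
2(3c+2)^3 + 9(3c+2)^2 + 13(3c+2) - 6 expands to 54c^3 + 189c^2 + 219c + 72,
and factoring out 3 leaves 3(18c^3 + 63c^2 + 73c + 24).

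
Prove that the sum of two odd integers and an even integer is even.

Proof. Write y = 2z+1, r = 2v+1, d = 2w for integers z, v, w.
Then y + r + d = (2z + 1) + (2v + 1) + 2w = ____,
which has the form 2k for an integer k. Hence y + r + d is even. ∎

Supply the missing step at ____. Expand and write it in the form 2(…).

2(v + w + z + 1)

Expanding: (2z + 1) + (2v + 1) + 2w = 2v + 2w + 2z + 2.
Every term is even; pulling out the factor of 2 gives 2(v + w + z + 1).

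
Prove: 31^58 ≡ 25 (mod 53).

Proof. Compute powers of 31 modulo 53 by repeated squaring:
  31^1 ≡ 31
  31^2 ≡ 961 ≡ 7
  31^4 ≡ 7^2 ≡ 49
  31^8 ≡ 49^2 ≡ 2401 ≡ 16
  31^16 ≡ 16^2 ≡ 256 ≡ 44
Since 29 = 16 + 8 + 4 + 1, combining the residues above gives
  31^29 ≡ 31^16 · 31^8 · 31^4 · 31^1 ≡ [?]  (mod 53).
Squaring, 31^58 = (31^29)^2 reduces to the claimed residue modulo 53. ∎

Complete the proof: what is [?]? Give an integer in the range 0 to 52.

Multiply the listed residues: 44 · 16 · 49 · 31 = 704 → 34496 → 1069376.
Reducing modulo 53: 1069376 = 20176·53 + 48, so 31^29 ≡ 48.

48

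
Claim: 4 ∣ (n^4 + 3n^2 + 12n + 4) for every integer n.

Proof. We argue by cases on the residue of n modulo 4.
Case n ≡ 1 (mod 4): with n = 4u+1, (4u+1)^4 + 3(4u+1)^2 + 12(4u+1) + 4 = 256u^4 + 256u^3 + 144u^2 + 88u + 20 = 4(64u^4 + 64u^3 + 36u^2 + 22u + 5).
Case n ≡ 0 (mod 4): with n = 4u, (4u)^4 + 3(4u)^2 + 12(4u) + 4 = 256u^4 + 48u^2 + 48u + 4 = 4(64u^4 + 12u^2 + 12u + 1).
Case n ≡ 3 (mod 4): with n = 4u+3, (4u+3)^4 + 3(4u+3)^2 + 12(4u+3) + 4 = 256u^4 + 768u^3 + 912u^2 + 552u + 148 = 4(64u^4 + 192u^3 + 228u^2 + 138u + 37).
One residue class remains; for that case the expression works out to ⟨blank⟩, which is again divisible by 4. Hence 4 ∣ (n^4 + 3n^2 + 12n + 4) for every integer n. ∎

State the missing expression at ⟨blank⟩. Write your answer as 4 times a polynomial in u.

Only n ≡ 2 (mod 4) is unaccounted for. Put n = 4u+2:
(4u+2)^4 + 3(4u+2)^2 + 12(4u+2) + 4 expands to 256u^4 + 512u^3 + 432u^2 + 224u + 56,
and factoring out 4 leaves 4(64u^4 + 128u^3 + 108u^2 + 56u + 14).

4(64u^4 + 128u^3 + 108u^2 + 56u + 14)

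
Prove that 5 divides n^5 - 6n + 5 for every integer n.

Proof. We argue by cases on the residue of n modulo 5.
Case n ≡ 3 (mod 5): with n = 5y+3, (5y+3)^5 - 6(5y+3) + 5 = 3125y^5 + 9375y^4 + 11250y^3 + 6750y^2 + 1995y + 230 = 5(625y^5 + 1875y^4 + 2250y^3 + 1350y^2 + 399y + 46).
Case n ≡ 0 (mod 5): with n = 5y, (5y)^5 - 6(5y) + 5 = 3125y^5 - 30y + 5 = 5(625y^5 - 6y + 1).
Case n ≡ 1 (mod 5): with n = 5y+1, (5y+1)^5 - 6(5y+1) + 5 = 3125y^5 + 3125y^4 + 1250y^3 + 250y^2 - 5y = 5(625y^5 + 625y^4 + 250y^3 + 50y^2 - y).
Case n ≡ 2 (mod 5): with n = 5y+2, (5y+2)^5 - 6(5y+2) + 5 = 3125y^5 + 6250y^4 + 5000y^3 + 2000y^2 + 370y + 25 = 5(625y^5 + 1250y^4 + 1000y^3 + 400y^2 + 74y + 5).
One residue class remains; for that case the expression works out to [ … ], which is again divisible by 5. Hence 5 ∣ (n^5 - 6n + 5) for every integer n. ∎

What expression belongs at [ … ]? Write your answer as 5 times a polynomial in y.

5(625y^5 + 2500y^4 + 4000y^3 + 3200y^2 + 1274y + 201)

The residues treated are {3, 0, 1, 2}, so the missing case is n ≡ 4 (mod 5); write n = 5y+4.
Then (5y+4)^5 - 6(5y+4) + 5 = 3125y^5 + 12500y^4 + 20000y^3 + 16000y^2 + 6370y + 1005 = 5(625y^5 + 2500y^4 + 4000y^3 + 3200y^2 + 1274y + 201).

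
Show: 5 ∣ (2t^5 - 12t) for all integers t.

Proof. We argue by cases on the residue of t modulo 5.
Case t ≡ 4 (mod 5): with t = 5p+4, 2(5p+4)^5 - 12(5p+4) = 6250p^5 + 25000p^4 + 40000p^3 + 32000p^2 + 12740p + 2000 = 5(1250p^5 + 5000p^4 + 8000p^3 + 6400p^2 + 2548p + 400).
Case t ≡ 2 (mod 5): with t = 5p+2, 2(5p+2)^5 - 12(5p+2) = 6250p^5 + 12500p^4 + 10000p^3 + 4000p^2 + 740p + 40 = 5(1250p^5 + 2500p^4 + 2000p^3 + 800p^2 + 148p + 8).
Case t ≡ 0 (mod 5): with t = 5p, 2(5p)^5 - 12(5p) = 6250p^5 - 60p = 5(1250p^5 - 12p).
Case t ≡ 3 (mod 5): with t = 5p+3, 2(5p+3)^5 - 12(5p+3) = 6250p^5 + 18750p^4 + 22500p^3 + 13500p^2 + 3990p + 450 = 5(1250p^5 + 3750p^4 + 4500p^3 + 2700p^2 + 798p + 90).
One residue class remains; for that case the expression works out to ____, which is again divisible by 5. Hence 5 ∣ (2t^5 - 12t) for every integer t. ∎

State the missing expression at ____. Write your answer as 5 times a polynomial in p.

5(1250p^5 + 1250p^4 + 500p^3 + 100p^2 - 2p - 2)

The residues treated are {4, 2, 0, 3}, so the missing case is t ≡ 1 (mod 5); write t = 5p+1.
Then 2(5p+1)^5 - 12(5p+1) = 6250p^5 + 6250p^4 + 2500p^3 + 500p^2 - 10p - 10 = 5(1250p^5 + 1250p^4 + 500p^3 + 100p^2 - 2p - 2).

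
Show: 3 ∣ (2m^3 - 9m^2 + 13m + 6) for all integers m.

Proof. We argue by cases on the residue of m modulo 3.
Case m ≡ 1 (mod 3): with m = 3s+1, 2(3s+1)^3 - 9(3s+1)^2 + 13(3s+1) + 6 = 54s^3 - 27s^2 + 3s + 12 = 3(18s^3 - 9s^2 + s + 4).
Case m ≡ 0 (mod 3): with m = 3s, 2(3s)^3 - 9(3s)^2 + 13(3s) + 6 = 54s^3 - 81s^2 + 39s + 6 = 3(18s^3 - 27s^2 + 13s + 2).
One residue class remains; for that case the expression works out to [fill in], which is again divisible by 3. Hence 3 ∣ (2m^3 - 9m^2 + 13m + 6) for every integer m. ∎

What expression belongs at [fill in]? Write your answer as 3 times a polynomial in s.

Only m ≡ 2 (mod 3) is unaccounted for. Put m = 3s+2:
2(3s+2)^3 - 9(3s+2)^2 + 13(3s+2) + 6 expands to 54s^3 + 27s^2 + 3s + 12,
and factoring out 3 leaves 3(18s^3 + 9s^2 + s + 4).

3(18s^3 + 9s^2 + s + 4)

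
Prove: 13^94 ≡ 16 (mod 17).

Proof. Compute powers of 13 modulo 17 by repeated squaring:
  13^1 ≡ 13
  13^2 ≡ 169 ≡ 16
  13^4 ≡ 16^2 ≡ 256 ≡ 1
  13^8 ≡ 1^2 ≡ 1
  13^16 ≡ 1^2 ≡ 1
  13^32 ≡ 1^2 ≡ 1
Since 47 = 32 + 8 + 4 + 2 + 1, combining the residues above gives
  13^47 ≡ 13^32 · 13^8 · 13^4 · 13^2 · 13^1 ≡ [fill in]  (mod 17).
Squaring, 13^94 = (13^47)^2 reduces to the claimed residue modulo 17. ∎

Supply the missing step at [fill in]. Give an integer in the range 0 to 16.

4

13^32 · 13^8 · 13^4 · 13^2 · 13^1 ≡ 1 · 1 · 1 · 16 · 13 = 208.
208 mod 17 = 4, so 13^47 ≡ 4 (mod 17).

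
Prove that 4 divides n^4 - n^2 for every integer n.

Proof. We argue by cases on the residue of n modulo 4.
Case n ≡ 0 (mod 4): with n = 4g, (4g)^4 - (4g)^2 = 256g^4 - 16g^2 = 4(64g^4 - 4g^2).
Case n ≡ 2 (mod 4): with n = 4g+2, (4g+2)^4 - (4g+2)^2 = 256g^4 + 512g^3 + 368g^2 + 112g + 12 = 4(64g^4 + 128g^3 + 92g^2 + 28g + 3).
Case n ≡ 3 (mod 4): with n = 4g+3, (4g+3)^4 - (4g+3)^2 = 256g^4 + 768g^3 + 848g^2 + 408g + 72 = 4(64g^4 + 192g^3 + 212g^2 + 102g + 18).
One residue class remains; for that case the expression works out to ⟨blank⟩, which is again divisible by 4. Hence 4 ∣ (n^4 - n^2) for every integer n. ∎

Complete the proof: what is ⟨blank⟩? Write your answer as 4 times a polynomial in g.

The residues treated are {0, 2, 3}, so the missing case is n ≡ 1 (mod 4); write n = 4g+1.
Then (4g+1)^4 - (4g+1)^2 = 256g^4 + 256g^3 + 80g^2 + 8g = 4(64g^4 + 64g^3 + 20g^2 + 2g).

4(64g^4 + 64g^3 + 20g^2 + 2g)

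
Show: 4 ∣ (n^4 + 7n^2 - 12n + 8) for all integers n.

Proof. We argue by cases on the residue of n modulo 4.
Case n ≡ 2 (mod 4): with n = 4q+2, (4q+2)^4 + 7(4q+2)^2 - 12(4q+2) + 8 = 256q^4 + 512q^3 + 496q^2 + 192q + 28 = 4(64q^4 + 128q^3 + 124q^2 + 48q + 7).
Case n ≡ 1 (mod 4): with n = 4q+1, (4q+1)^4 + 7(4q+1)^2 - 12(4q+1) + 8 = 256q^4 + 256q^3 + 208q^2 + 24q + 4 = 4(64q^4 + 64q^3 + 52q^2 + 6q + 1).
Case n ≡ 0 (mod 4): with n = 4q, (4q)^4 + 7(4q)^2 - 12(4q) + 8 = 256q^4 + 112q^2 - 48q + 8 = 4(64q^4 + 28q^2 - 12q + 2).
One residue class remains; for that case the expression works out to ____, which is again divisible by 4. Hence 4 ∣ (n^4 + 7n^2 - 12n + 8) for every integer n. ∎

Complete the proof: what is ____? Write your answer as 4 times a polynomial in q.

4(64q^4 + 192q^3 + 244q^2 + 138q + 29)

Only n ≡ 3 (mod 4) is unaccounted for. Put n = 4q+3:
(4q+3)^4 + 7(4q+3)^2 - 12(4q+3) + 8 expands to 256q^4 + 768q^3 + 976q^2 + 552q + 116,
and factoring out 4 leaves 4(64q^4 + 192q^3 + 244q^2 + 138q + 29).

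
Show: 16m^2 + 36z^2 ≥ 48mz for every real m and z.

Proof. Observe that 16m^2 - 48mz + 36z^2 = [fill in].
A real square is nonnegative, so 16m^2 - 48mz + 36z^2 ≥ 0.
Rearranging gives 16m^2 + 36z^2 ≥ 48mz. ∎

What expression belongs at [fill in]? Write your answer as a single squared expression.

(4m - 6z)^2

The leading and trailing coefficients are 4^2 and 6^2, and 48 = 2·4·6, so the trinomial is (4m - 6z)^2.
Hence 16m^2 - 48mz + 36z^2 ≥ 0.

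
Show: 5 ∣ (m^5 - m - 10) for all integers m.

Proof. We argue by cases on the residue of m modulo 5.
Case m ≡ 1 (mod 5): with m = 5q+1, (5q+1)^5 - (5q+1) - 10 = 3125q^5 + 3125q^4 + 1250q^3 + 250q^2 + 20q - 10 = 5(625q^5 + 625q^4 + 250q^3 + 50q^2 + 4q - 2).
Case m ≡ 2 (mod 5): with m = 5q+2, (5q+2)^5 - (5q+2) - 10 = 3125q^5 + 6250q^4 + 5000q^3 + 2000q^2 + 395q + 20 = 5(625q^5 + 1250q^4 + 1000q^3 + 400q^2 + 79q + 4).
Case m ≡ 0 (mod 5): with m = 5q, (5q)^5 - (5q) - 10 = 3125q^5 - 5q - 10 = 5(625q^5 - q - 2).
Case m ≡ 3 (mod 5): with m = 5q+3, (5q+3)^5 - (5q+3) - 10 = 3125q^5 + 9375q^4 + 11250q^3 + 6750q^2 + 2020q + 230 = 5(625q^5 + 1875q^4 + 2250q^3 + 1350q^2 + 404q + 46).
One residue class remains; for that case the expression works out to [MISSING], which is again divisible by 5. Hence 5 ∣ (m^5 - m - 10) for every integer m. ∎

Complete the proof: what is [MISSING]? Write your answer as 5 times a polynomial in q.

5(625q^5 + 2500q^4 + 4000q^3 + 3200q^2 + 1279q + 202)

The residues treated are {1, 2, 0, 3}, so the missing case is m ≡ 4 (mod 5); write m = 5q+4.
Then (5q+4)^5 - (5q+4) - 10 = 3125q^5 + 12500q^4 + 20000q^3 + 16000q^2 + 6395q + 1010 = 5(625q^5 + 2500q^4 + 4000q^3 + 3200q^2 + 1279q + 202).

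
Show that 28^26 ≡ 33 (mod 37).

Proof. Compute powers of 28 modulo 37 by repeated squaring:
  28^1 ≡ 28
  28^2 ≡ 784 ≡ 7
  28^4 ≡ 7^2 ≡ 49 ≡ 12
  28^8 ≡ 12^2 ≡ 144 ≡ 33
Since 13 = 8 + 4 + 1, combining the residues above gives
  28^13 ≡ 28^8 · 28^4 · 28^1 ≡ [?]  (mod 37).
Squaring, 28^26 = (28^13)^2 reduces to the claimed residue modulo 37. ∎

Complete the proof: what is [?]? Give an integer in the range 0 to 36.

28^8 · 28^4 · 28^1 ≡ 33 · 12 · 28 = 11088.
11088 mod 37 = 25, so 28^13 ≡ 25 (mod 37).

25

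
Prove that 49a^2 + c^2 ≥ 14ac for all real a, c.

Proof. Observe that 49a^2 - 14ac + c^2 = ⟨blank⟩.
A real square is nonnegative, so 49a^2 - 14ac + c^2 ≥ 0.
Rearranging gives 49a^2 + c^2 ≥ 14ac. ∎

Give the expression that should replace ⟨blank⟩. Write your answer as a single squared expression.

(7a - c)^2

The leading and trailing coefficients are 7^2 and 1^2, and 14 = 2·7·1, so the trinomial is (7a - c)^2.
Hence 49a^2 - 14ac + c^2 ≥ 0.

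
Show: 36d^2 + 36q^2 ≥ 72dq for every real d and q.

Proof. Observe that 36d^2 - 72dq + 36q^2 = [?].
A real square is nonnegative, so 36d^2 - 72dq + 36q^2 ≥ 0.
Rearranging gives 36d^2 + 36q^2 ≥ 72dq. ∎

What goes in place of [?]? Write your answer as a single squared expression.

36d^2 - 72dq + 36q^2 is a perfect-square trinomial: the outer terms are (6d)^2 and (6q)^2, and the cross term is -2·6d·6q.
So 36d^2 - 72dq + 36q^2 = (6d - 6q)^2 ≥ 0.

(6d - 6q)^2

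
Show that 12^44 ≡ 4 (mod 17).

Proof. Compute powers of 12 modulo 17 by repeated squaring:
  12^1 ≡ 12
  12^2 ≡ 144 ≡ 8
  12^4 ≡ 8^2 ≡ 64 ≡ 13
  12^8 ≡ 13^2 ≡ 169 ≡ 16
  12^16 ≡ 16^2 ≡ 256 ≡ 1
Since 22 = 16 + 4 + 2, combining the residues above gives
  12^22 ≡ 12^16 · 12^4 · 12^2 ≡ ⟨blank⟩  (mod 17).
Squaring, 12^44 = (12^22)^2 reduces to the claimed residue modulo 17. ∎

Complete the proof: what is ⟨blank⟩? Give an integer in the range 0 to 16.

2

Multiply the listed residues: 1 · 13 · 8 = 13 → 104.
Reducing modulo 17: 104 = 6·17 + 2, so 12^22 ≡ 2.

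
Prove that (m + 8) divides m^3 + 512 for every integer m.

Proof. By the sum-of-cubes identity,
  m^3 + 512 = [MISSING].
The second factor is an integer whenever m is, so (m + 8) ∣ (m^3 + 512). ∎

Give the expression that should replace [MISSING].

(m + 8)(m^2 - 8m + 64)

a^3 + b^3 = (a + b)(a^2 - ab + b^2). With a = m, b = 8:
m^3 + 512 = (m + 8)(m^2 - 8m + 64).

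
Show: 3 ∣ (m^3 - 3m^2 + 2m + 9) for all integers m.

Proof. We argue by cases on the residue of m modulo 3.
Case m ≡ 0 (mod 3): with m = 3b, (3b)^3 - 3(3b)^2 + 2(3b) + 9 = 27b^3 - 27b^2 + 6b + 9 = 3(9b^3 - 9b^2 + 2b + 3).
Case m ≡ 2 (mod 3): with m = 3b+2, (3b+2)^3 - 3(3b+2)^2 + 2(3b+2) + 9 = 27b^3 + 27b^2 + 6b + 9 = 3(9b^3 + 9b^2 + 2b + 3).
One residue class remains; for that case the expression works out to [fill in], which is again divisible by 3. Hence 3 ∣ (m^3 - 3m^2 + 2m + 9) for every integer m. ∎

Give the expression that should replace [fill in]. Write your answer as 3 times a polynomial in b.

3(9b^3 - b + 3)

The residues treated are {0, 2}, so the missing case is m ≡ 1 (mod 3); write m = 3b+1.
Then (3b+1)^3 - 3(3b+1)^2 + 2(3b+1) + 9 = 27b^3 - 3b + 9 = 3(9b^3 - b + 3).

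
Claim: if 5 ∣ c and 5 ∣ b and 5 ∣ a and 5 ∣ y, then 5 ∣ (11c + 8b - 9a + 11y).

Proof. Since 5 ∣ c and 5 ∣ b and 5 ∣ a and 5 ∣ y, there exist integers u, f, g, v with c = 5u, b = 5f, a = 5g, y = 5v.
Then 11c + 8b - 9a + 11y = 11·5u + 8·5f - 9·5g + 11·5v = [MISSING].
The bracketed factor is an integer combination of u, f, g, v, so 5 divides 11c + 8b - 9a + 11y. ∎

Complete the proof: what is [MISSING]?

5(8f - 9g + 11u + 11v)

Each term has a factor of 5: 11·5u + 8·5f - 9·5g + 11·5v = 5·(8f - 9g + 11u + 11v).
Since 8f - 9g + 11u + 11v is an integer, 5 ∣ (11c + 8b - 9a + 11y).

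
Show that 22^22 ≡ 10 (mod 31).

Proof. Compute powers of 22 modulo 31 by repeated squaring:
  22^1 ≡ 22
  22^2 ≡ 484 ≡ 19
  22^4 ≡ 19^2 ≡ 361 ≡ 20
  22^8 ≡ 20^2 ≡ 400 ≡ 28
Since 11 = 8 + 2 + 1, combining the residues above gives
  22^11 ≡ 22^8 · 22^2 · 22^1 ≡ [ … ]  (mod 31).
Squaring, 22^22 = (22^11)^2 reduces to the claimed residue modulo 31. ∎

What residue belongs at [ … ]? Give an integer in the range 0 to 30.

Multiply the listed residues: 28 · 19 · 22 = 532 → 11704.
Reducing modulo 31: 11704 = 377·31 + 17, so 22^11 ≡ 17.

17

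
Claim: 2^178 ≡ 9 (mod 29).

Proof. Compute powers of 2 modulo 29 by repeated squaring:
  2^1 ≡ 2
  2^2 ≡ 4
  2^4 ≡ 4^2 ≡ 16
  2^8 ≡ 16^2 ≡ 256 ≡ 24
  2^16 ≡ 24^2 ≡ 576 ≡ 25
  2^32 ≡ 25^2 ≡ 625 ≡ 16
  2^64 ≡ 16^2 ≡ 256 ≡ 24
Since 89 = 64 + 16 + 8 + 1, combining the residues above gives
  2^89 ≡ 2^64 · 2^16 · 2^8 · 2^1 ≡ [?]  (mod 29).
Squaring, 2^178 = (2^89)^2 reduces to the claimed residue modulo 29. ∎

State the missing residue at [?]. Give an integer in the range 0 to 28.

2^64 · 2^16 · 2^8 · 2^1 ≡ 24 · 25 · 24 · 2 = 28800.
28800 mod 29 = 3, so 2^89 ≡ 3 (mod 29).

3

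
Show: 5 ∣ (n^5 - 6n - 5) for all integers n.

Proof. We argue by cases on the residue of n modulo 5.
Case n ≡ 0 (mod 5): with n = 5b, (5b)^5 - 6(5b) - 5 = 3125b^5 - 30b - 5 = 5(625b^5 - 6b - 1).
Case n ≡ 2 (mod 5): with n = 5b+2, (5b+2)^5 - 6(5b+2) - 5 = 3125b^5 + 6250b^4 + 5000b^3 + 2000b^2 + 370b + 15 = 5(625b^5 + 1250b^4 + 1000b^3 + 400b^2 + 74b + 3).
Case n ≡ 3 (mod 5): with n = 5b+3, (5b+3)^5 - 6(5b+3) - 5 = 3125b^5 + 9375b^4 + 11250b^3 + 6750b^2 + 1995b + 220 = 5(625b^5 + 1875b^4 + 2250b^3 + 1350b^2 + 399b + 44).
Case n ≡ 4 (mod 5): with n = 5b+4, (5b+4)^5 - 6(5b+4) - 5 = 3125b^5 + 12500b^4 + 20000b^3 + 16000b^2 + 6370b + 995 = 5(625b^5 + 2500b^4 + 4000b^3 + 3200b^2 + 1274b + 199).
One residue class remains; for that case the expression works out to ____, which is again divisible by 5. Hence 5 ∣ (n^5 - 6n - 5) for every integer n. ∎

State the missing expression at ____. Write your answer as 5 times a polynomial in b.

The residues treated are {0, 2, 3, 4}, so the missing case is n ≡ 1 (mod 5); write n = 5b+1.
Then (5b+1)^5 - 6(5b+1) - 5 = 3125b^5 + 3125b^4 + 1250b^3 + 250b^2 - 5b - 10 = 5(625b^5 + 625b^4 + 250b^3 + 50b^2 - b - 2).

5(625b^5 + 625b^4 + 250b^3 + 50b^2 - b - 2)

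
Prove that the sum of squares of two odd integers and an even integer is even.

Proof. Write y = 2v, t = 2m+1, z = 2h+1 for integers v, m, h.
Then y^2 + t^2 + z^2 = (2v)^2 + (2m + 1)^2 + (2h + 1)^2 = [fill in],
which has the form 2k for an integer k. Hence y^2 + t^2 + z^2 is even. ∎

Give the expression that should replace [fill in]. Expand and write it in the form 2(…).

Expanding: (2v)^2 + (2m + 1)^2 + (2h + 1)^2 = 4h^2 + 4h + 4m^2 + 4m + 4v^2 + 2.
Every term is even; pulling out the factor of 2 gives 2(2h^2 + 2h + 2m^2 + 2m + 2v^2 + 1).

2(2h^2 + 2h + 2m^2 + 2m + 2v^2 + 1)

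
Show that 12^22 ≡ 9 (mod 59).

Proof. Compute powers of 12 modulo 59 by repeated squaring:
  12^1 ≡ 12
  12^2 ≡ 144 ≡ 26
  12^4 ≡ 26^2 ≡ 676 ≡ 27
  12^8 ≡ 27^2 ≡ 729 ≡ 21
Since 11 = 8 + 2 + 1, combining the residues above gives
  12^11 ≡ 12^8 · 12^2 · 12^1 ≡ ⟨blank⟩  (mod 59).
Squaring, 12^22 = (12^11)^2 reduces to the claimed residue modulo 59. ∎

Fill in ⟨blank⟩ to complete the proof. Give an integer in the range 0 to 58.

3

12^8 · 12^2 · 12^1 ≡ 21 · 26 · 12 = 6552.
6552 mod 59 = 3, so 12^11 ≡ 3 (mod 59).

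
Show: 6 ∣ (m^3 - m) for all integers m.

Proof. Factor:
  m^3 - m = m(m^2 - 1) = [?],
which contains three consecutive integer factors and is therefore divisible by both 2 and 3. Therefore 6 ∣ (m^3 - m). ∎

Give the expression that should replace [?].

m(m^2 - 1) = m(m - 1)(m + 1) = (m - 1)m(m + 1).
These three factors are consecutive integers, so their product is divisible by 6.

(m - 1)m(m + 1)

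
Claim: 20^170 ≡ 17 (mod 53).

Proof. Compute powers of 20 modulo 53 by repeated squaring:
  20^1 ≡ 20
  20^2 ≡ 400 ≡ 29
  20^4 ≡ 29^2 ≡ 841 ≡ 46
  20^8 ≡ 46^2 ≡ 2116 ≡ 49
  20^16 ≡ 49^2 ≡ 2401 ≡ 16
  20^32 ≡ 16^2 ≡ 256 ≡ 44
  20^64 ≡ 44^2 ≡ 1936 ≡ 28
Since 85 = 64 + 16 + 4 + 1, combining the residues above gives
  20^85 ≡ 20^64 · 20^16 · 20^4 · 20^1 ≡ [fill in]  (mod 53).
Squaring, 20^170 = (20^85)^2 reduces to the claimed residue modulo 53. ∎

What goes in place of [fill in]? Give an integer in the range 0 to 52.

Multiply the listed residues: 28 · 16 · 46 · 20 = 448 → 20608 → 412160.
Reducing modulo 53: 412160 = 7776·53 + 32, so 20^85 ≡ 32.

32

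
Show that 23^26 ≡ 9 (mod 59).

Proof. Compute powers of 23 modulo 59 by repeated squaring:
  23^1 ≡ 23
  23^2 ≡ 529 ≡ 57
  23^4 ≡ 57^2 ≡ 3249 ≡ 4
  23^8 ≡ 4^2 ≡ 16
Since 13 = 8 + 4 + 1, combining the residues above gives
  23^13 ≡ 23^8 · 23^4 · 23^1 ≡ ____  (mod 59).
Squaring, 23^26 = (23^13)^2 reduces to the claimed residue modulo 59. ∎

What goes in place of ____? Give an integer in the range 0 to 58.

Multiply the listed residues: 16 · 4 · 23 = 64 → 1472.
Reducing modulo 59: 1472 = 24·59 + 56, so 23^13 ≡ 56.

56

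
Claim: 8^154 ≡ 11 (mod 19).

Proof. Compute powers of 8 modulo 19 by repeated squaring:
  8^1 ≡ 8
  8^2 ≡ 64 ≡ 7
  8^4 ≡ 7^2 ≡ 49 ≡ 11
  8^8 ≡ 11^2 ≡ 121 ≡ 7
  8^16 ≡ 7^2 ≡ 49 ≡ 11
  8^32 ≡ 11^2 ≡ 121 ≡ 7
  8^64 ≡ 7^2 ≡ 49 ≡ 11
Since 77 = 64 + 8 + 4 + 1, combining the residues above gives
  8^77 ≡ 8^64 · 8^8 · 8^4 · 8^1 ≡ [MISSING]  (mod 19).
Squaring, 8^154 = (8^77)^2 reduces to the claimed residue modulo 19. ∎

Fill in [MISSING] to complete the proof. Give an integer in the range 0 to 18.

12

8^64 · 8^8 · 8^4 · 8^1 ≡ 11 · 7 · 11 · 8 = 6776.
6776 mod 19 = 12, so 8^77 ≡ 12 (mod 19).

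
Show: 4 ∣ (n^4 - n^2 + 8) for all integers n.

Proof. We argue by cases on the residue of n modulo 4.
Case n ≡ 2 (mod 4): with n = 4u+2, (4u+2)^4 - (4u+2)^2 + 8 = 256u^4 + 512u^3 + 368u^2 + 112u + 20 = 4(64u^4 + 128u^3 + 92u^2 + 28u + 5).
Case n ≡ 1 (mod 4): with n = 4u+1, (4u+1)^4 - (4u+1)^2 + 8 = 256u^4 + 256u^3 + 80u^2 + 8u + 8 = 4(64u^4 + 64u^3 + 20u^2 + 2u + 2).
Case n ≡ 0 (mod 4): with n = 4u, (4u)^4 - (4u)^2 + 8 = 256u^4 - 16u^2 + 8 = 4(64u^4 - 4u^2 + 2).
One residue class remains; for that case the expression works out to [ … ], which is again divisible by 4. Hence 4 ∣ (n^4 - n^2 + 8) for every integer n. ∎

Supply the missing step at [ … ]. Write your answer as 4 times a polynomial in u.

4(64u^4 + 192u^3 + 212u^2 + 102u + 20)

The residues treated are {2, 1, 0}, so the missing case is n ≡ 3 (mod 4); write n = 4u+3.
Then (4u+3)^4 - (4u+3)^2 + 8 = 256u^4 + 768u^3 + 848u^2 + 408u + 80 = 4(64u^4 + 192u^3 + 212u^2 + 102u + 20).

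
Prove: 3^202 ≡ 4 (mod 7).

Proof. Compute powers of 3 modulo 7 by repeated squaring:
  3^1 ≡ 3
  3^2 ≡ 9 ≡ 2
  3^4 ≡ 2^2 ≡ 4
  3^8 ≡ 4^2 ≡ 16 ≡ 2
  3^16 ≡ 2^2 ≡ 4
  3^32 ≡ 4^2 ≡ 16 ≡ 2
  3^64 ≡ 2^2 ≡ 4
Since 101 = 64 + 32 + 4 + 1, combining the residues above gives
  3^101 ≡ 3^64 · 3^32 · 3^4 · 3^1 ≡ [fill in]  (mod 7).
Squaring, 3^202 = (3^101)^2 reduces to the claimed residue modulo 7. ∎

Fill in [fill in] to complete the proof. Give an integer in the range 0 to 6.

5

Multiply the listed residues: 4 · 2 · 4 · 3 = 8 → 32 → 96.
Reducing modulo 7: 96 = 13·7 + 5, so 3^101 ≡ 5.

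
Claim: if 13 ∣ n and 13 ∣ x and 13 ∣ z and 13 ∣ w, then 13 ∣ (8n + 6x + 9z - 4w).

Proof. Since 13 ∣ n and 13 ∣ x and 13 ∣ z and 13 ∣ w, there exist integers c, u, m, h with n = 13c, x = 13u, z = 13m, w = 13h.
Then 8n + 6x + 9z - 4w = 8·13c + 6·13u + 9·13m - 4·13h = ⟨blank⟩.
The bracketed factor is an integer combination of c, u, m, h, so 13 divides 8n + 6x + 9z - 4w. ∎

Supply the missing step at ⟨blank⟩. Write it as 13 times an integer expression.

Pull the common 13 out of every term: 8·13c + 6·13u + 9·13m - 4·13h = 13(8c - 4h + 9m + 6u).
8c - 4h + 9m + 6u is an integer, which exhibits the divisibility.

13(8c - 4h + 9m + 6u)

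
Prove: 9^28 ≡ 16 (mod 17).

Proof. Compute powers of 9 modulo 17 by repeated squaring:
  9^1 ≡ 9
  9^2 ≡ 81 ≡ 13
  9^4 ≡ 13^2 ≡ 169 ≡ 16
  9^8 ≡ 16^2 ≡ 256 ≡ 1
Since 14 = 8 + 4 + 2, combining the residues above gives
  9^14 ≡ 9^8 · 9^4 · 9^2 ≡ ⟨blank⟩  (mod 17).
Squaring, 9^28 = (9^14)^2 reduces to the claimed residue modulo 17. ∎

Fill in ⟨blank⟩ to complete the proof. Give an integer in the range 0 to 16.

9^8 · 9^4 · 9^2 ≡ 1 · 16 · 13 = 208.
208 mod 17 = 4, so 9^14 ≡ 4 (mod 17).

4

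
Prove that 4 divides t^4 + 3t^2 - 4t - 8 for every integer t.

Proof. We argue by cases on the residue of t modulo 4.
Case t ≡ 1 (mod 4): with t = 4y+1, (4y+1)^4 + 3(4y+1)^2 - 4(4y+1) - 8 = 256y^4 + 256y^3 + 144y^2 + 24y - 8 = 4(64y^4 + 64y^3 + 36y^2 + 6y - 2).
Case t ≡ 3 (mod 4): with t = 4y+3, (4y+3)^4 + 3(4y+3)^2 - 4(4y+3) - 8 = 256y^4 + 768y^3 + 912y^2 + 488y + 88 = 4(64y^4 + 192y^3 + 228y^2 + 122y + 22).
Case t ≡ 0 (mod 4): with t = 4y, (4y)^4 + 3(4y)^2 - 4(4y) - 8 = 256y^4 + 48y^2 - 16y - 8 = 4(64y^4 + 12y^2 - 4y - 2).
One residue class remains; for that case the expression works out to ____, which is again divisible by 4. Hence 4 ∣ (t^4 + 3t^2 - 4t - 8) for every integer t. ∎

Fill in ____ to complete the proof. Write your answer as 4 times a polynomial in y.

4(64y^4 + 128y^3 + 108y^2 + 40y + 3)

The residues treated are {1, 3, 0}, so the missing case is t ≡ 2 (mod 4); write t = 4y+2.
Then (4y+2)^4 + 3(4y+2)^2 - 4(4y+2) - 8 = 256y^4 + 512y^3 + 432y^2 + 160y + 12 = 4(64y^4 + 128y^3 + 108y^2 + 40y + 3).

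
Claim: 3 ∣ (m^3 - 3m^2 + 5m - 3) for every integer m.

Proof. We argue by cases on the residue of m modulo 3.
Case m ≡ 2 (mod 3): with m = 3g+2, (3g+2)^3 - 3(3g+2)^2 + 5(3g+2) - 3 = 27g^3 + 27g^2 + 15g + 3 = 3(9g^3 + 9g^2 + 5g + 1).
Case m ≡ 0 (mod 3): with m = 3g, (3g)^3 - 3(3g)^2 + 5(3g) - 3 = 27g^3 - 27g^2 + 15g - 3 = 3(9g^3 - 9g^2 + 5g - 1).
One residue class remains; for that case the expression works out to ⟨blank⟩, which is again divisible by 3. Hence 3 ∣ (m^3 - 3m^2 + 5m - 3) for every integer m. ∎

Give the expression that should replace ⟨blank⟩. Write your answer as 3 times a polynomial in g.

Only m ≡ 1 (mod 3) is unaccounted for. Put m = 3g+1:
(3g+1)^3 - 3(3g+1)^2 + 5(3g+1) - 3 expands to 27g^3 + 6g,
and factoring out 3 leaves 3(9g^3 + 2g).

3(9g^3 + 2g)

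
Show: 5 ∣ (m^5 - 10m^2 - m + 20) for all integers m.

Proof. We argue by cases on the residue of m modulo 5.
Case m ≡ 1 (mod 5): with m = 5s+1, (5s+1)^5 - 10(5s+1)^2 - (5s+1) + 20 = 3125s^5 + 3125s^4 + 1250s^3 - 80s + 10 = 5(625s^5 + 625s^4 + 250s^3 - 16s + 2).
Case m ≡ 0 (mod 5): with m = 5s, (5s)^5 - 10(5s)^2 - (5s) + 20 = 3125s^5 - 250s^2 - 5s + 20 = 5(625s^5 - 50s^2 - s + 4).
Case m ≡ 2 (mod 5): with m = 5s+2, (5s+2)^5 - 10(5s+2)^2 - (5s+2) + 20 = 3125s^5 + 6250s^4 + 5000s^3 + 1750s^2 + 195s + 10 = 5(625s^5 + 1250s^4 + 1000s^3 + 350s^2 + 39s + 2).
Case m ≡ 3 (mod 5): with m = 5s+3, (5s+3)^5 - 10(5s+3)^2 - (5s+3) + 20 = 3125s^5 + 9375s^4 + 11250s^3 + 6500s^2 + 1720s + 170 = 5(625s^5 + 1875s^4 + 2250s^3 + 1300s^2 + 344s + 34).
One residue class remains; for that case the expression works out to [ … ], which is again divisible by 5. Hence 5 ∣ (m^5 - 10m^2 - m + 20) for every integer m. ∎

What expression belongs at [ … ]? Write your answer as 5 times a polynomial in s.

5(625s^5 + 2500s^4 + 4000s^3 + 3150s^2 + 1199s + 176)

Only m ≡ 4 (mod 5) is unaccounted for. Put m = 5s+4:
(5s+4)^5 - 10(5s+4)^2 - (5s+4) + 20 expands to 3125s^5 + 12500s^4 + 20000s^3 + 15750s^2 + 5995s + 880,
and factoring out 5 leaves 5(625s^5 + 2500s^4 + 4000s^3 + 3150s^2 + 1199s + 176).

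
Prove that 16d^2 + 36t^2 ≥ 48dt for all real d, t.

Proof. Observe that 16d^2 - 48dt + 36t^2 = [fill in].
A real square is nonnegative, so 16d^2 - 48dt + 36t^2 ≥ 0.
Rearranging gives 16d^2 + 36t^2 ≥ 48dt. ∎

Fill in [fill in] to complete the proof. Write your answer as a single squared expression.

16d^2 - 48dt + 36t^2 is a perfect-square trinomial: the outer terms are (4d)^2 and (6t)^2, and the cross term is -2·4d·6t.
So 16d^2 - 48dt + 36t^2 = (4d - 6t)^2 ≥ 0.

(4d - 6t)^2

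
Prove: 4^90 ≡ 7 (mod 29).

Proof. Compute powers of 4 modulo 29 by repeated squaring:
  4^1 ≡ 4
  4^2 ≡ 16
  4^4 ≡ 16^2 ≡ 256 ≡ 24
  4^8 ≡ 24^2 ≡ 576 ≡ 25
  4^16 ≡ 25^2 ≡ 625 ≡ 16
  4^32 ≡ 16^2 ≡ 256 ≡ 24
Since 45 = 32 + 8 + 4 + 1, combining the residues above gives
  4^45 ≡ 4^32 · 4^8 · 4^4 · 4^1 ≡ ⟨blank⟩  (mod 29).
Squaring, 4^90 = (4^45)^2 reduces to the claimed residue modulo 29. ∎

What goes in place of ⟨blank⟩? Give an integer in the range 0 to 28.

6

Multiply the listed residues: 24 · 25 · 24 · 4 = 600 → 14400 → 57600.
Reducing modulo 29: 57600 = 1986·29 + 6, so 4^45 ≡ 6.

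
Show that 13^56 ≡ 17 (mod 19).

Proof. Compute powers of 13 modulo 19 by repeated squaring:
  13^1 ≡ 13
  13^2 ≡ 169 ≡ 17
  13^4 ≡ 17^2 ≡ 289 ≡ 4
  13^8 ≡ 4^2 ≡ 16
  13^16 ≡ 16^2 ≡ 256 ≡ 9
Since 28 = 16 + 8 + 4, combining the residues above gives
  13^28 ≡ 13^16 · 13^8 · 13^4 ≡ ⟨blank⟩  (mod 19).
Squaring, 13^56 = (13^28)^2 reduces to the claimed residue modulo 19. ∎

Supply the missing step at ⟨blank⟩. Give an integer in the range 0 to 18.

13^16 · 13^8 · 13^4 ≡ 9 · 16 · 4 = 576.
576 mod 19 = 6, so 13^28 ≡ 6 (mod 19).

6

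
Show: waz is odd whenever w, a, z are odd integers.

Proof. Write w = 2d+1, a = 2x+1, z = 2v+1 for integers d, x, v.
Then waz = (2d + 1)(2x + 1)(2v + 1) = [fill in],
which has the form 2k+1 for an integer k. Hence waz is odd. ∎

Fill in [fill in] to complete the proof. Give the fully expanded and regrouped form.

Expanding: (2d + 1)(2x + 1)(2v + 1) = 8dvx + 4dv + 4dx + 2d + 4vx + 2v + 2x + 1.
Every term except the constant is even, so this is 2(4dvx + 2dv + 2dx + d + 2vx + v + x) + 1,
and 4dvx + 2dv + 2dx + d + 2vx + v + x ∈ ℤ gives the required form.

2(4dvx + 2dv + 2dx + d + 2vx + v + x) + 1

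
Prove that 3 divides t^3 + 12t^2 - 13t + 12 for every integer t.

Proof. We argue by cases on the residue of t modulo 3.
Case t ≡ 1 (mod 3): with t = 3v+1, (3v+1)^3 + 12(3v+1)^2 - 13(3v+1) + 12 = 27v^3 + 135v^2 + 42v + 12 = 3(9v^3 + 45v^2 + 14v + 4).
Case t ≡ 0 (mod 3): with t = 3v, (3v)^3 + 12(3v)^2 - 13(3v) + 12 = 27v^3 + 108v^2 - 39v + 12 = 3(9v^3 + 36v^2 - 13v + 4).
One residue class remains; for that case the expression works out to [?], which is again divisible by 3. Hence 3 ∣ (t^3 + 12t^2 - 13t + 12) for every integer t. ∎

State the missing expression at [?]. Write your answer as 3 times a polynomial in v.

3(9v^3 + 54v^2 + 47v + 14)

Only t ≡ 2 (mod 3) is unaccounted for. Put t = 3v+2:
(3v+2)^3 + 12(3v+2)^2 - 13(3v+2) + 12 expands to 27v^3 + 162v^2 + 141v + 42,
and factoring out 3 leaves 3(9v^3 + 54v^2 + 47v + 14).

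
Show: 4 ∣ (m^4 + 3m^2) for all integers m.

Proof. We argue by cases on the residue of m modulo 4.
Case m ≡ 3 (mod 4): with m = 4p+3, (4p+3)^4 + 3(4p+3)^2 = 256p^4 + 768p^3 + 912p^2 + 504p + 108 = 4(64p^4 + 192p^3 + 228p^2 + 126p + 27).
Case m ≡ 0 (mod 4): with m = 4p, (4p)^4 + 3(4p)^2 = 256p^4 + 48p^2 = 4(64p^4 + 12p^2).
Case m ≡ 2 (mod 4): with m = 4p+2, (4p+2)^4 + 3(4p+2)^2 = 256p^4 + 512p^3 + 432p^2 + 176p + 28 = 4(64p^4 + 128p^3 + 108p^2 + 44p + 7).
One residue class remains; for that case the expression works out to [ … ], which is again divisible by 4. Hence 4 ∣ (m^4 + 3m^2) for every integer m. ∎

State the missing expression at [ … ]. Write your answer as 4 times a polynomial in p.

Only m ≡ 1 (mod 4) is unaccounted for. Put m = 4p+1:
(4p+1)^4 + 3(4p+1)^2 expands to 256p^4 + 256p^3 + 144p^2 + 40p + 4,
and factoring out 4 leaves 4(64p^4 + 64p^3 + 36p^2 + 10p + 1).

4(64p^4 + 64p^3 + 36p^2 + 10p + 1)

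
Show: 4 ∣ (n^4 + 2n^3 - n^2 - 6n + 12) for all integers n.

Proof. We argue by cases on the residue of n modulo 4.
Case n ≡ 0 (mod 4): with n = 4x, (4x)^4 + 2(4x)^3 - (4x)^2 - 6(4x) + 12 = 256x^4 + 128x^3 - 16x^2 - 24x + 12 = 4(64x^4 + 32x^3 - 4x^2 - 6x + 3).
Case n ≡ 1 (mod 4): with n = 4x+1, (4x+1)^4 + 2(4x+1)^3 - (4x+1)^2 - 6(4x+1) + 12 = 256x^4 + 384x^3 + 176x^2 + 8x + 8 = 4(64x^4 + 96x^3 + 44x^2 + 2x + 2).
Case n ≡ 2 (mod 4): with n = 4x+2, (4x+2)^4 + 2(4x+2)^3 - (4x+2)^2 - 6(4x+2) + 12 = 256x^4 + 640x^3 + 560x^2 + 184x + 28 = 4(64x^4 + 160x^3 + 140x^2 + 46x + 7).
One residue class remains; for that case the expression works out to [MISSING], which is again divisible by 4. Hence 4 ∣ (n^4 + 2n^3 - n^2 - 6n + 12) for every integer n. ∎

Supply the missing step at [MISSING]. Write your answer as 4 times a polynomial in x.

Only n ≡ 3 (mod 4) is unaccounted for. Put n = 4x+3:
(4x+3)^4 + 2(4x+3)^3 - (4x+3)^2 - 6(4x+3) + 12 expands to 256x^4 + 896x^3 + 1136x^2 + 600x + 120,
and factoring out 4 leaves 4(64x^4 + 224x^3 + 284x^2 + 150x + 30).

4(64x^4 + 224x^3 + 284x^2 + 150x + 30)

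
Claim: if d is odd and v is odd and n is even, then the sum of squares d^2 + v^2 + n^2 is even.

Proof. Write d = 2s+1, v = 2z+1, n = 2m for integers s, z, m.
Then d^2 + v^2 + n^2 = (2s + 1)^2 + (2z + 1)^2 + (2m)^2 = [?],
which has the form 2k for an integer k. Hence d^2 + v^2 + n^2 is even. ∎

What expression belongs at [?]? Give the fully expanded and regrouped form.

(2s + 1)^2 + (2z + 1)^2 + (2m)^2 = 4m^2 + 4s^2 + 4s + 4z^2 + 4z + 2
= 2(2m^2 + 2s^2 + 2s + 2z^2 + 2z + 1).
Since 2m^2 + 2s^2 + 2s + 2z^2 + 2z + 1 is an integer, the sum of squares is of the form 2k for an integer k.

2(2m^2 + 2s^2 + 2s + 2z^2 + 2z + 1)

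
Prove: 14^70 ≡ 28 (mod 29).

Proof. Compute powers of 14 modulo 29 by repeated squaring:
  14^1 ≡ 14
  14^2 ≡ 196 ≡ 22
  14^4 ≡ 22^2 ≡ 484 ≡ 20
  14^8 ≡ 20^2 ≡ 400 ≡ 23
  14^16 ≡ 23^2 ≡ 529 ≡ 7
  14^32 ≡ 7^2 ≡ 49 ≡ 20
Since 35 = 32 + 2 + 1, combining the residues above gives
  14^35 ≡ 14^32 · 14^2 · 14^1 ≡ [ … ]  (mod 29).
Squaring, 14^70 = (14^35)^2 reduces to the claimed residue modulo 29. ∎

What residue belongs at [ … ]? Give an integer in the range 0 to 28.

12

Multiply the listed residues: 20 · 22 · 14 = 440 → 6160.
Reducing modulo 29: 6160 = 212·29 + 12, so 14^35 ≡ 12.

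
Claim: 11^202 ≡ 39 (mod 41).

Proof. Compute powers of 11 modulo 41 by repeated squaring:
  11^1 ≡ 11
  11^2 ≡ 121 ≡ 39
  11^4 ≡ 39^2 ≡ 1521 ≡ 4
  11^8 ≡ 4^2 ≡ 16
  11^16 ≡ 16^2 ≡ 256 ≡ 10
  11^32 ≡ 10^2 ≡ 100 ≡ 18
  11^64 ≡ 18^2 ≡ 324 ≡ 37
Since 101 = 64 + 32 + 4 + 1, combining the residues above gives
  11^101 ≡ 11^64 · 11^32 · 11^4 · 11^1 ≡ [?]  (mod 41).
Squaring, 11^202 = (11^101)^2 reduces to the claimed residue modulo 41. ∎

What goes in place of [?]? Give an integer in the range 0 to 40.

30

Multiply the listed residues: 37 · 18 · 4 · 11 = 666 → 2664 → 29304.
Reducing modulo 41: 29304 = 714·41 + 30, so 11^101 ≡ 30.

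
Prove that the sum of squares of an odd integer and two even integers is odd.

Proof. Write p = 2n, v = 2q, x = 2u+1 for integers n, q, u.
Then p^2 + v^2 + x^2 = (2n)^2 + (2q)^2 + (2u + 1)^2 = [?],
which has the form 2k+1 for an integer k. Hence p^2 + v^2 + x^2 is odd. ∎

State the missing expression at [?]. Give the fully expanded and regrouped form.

(2n)^2 + (2q)^2 + (2u + 1)^2 = 4n^2 + 4q^2 + 4u^2 + 4u + 1
= 2(2n^2 + 2q^2 + 2u^2 + 2u) + 1.
Since 2n^2 + 2q^2 + 2u^2 + 2u is an integer, the sum of squares is of the form 2k+1 for an integer k.

2(2n^2 + 2q^2 + 2u^2 + 2u) + 1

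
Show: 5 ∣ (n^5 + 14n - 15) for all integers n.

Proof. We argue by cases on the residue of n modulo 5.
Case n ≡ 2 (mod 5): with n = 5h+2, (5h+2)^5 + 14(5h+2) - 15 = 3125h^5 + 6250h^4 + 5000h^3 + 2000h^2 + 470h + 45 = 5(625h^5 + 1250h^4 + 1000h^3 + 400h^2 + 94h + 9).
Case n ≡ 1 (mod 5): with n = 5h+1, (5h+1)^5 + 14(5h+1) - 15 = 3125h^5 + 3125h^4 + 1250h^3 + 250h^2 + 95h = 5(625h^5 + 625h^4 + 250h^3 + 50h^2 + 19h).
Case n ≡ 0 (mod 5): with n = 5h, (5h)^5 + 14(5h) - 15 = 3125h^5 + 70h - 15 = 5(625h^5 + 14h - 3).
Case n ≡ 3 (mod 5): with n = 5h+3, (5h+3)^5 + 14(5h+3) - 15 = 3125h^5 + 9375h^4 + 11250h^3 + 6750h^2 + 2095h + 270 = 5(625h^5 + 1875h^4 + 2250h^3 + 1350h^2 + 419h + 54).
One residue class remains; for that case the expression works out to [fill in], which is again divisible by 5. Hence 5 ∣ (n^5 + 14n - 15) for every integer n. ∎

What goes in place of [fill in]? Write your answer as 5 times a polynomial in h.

Only n ≡ 4 (mod 5) is unaccounted for. Put n = 5h+4:
(5h+4)^5 + 14(5h+4) - 15 expands to 3125h^5 + 12500h^4 + 20000h^3 + 16000h^2 + 6470h + 1065,
and factoring out 5 leaves 5(625h^5 + 2500h^4 + 4000h^3 + 3200h^2 + 1294h + 213).

5(625h^5 + 2500h^4 + 4000h^3 + 3200h^2 + 1294h + 213)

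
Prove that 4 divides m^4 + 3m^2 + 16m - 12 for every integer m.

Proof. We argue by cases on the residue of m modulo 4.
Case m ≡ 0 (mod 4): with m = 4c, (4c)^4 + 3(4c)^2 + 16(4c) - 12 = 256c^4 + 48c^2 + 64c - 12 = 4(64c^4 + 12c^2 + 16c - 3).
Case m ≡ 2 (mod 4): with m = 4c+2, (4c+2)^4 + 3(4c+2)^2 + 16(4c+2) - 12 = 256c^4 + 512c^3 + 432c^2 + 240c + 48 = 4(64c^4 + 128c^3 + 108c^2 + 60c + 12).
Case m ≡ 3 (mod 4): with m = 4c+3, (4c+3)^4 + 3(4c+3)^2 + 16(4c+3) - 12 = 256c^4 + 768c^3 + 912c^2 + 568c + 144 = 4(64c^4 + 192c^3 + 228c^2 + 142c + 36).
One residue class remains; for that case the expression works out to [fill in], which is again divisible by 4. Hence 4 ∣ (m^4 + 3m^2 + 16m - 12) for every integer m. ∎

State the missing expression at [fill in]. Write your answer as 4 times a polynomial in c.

Only m ≡ 1 (mod 4) is unaccounted for. Put m = 4c+1:
(4c+1)^4 + 3(4c+1)^2 + 16(4c+1) - 12 expands to 256c^4 + 256c^3 + 144c^2 + 104c + 8,
and factoring out 4 leaves 4(64c^4 + 64c^3 + 36c^2 + 26c + 2).

4(64c^4 + 64c^3 + 36c^2 + 26c + 2)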